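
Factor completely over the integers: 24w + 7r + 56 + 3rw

Group as (3rw + 7r) + (24w + 56) = r(3w + 7) + 8(3w + 7).
Both groups share the factor (3w + 7).

(3w + 7)(r + 8)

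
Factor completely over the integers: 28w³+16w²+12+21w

Group as (28w³+21w) + (16w²+12) = 7w(4w²+3) + 4(4w²+3).
Both groups share the factor (4w²+3).

(7w+4)(4w²+3)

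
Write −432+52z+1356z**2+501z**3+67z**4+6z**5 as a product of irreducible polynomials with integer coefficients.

By the rational root theorem, z = −4 is a root, so (z+4) divides it; the quotient is 6z**4+43z**3+329z**2+40z−108.
Continuing, z = −2/3 is a root, so (3z+2) divides it; the quotient is 2z**3+13z**2+101z−54.
Next, z = 1/2 is a root, giving the factor (2z−1) and quotient z**2+7z+54.
The quadratic z**2+7z+54 has discriminant −167 < 0 and is irreducible over ℤ.

(2z−1)(3z+2)(z+4)(z**2+7z+54)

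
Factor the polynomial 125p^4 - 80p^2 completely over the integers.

Pull out the common factor 5p^2; 25p^2 - 16 is a difference of squares.

5p^2(5p + 4)(5p - 4)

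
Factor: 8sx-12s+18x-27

(2x-3)(4s+9)

Group as (8sx-12s) + (18x-27) = 4s(2x-3) + 9(2x-3).
Both groups share the factor (2x-3).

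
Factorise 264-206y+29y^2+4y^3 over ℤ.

(4y-11)(y+12)(y-2)

Trying the rational-root candidates, y = 2 is a root, so (y-2) divides it; the quotient is 4y^2+37y-132.
The remaining quadratic factors as (4y-11)(y+12).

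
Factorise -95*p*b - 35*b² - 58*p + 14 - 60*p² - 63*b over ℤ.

Group: -12*p*(5*p + 5*b - 1) + (-7*b - 14)*(5*p + 5*b - 1); both groups contain (5*p + 5*b - 1).

-(5*p + 5*b - 1)*(12*p + 7*b + 14)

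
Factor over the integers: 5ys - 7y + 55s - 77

(5s - 7)(y + 11)

Group as (5ys - 7y) + (55s - 77) = y(5s - 7) + 11(5s - 7).
Both groups share the factor (5s - 7).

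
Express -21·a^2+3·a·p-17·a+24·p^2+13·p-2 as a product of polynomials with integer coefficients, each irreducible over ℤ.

-(3·a+3·p+2)·(7·a-8·p+1)

Group: -7·a·(3·a+3·p+2) + (8·p-1)·(3·a+3·p+2); both groups contain (3·a+3·p+2).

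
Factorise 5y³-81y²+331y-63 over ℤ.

By the rational root theorem, y = 1/5 is a root, giving the factor (5y-1) and quotient y²-16y+63.
The remaining quadratic factors as (y-7)(y-9).

(5y-1)(y-7)(y-9)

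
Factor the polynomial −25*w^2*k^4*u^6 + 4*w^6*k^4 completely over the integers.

Factor out w^2*k^4 first: what remains is 4*w^4 − 25*u^6.
Recognize a difference of squares with the parts 2*w^2 and 5*u^3.

k^4*w^2*(2*w^2 − 5*u^3)*(2*w^2 + 5*u^3)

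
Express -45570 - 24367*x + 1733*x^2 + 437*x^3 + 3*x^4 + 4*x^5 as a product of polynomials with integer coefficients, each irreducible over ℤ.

(4*x + 7)*(x + 7)*(x - 6)*(x^2 - 2*x + 155)

Testing divisors of the constant over divisors of the leading coefficient, x = -7 is a root, so (x + 7) divides it; the quotient is 4*x^4 - 25*x^3 + 612*x^2 - 2551*x - 6510.
Continuing, x = -7/4 is a root, so (4*x + 7) is a factor; dividing leaves x^3 - 8*x^2 + 167*x - 930.
Then x = 6 is a root, so (x - 6) divides it; the quotient is x^2 - 2*x + 155.
The quadratic x^2 - 2*x + 155 has discriminant -616 < 0 and is irreducible over ℤ.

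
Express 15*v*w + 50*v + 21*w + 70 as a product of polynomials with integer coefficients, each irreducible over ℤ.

(3*w + 10)*(5*v + 7)

Group as (15*v*w + 50*v) + (21*w + 70) = 5*v*(3*w + 10) + 7*(3*w + 10).
Both groups share the factor (3*w + 10).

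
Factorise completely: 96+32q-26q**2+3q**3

(3q+4)(q-4)(q-6)

Trying the rational-root candidates, q = -4/3 is a root, so (3q+4) is a factor; dividing leaves q**2-10q+24.
The remaining quadratic factors as (q-6)(q-4).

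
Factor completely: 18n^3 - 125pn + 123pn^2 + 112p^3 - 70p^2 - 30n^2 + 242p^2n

(7p + 2n)(2p + 3n)(8p + 3n - 5)

Group: 8p(14p^2 + 25pn + 6n^2) + (3n - 5)(14p^2 + 25pn + 6n^2); both groups contain (14p^2 + 25pn + 6n^2), so (8p + 3n - 5) is a factor with cofactor 14p^2 + 25pn + 6n^2.
The cofactor groups again: 14p^2 + 25pn + 6n^2 = 7p(2p + 3n) + 2n(2p + 3n); both groups contain (2p + 3n), giving (7p + 2n)(2p + 3n).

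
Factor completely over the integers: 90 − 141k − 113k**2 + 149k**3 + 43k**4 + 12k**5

(3k − 2)(4k − 3)(k + 1)(k**2 + 4k + 15)

Testing divisors of the constant over divisors of the leading coefficient, k = −1 is a root, giving the factor (k + 1) and quotient 12k**4 + 31k**3 + 118k**2 − 231k + 90.
Continuing, k = 2/3 is a root, so (3k − 2) is a factor; dividing leaves 4k**3 + 13k**2 + 48k − 45.
Next, k = 3/4 is a root, giving the factor (4k − 3) and quotient k**2 + 4k + 15.
The quadratic k**2 + 4k + 15 has discriminant −44 < 0 and is irreducible over ℤ.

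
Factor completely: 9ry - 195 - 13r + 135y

(9y - 13)(r + 15)

Group as (9ry - 13r) + (135y - 195) = r(9y - 13) + 15(9y - 13).
Both groups share the factor (9y - 13).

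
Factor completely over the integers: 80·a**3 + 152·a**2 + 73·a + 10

(4·a + 1)·(4·a + 5)·(5·a + 2)

Trying the rational-root candidates, a = -2/5 is a root, so (5·a + 2) is a factor; dividing leaves 16·a**2 + 24·a + 5.
The remaining quadratic factors as (4·a + 5)(4·a + 1).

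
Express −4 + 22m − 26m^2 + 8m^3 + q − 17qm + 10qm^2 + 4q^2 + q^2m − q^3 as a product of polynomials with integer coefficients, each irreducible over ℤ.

−(q − 4m + 1)(q + 2m − 4)(q + m − 1)

Group: q(−q^2 + 2qm + 3q + 8m^2 − 18m + 4) + (m − 1)(−q^2 + 2qm + 3q + 8m^2 − 18m + 4); both groups contain (−q^2 + 2qm + 3q + 8m^2 − 18m + 4), so (q + m − 1) is a factor with cofactor −q^2 + 2qm + 3q + 8m^2 − 18m + 4.
The cofactor groups again: −q^2 + 2qm + 3q + 8m^2 − 18m + 4 = −q(q − 4m + 1) + (−2m + 4)(q − 4m + 1); both groups contain (q − 4m + 1), giving −(q + 2m − 4)(q − 4m + 1).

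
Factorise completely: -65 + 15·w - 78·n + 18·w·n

(3·w - 13)·(6·n + 5)

Group as (18·w·n + 15·w) + (-78·n - 65) = 3·w·(6·n + 5) - 13·(6·n + 5).
Both groups share the factor (6·n + 5).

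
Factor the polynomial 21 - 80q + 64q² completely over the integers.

Need a pair with product 64·21 = 1344 and sum -80: that's -24 and -56.
Split the middle term: 64q² - 24q - 56q + 21 = 8q(8q - 3) - 7(8q - 3).

(8q - 3)(8q - 7)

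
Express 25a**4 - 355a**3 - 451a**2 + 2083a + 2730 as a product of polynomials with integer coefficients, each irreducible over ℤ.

(5a + 7)(5a - 13)(a + 2)(a - 15)

Testing divisors of the constant over divisors of the leading coefficient, a = 15 is a root, so (a - 15) is a factor; dividing leaves 25a**3 + 20a**2 - 151a - 182.
Continuing, a = 13/5 is a root, so (5a - 13) is a factor; dividing leaves 5a**2 + 17a + 14.
The remaining quadratic factors as (5a + 7)(a + 2).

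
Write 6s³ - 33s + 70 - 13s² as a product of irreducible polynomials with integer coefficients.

By the rational root theorem, s = -7/3 is a root, so (3s + 7) divides it; the quotient is 2s² - 9s + 10.
The remaining quadratic factors as (2s - 5)(s - 2).

(2s - 5)(3s + 7)(s - 2)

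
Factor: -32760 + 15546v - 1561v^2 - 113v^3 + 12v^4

Testing divisors of the constant over divisors of the leading coefficient, v = 13 is a root, so (v - 13) divides it; the quotient is 12v^3 + 43v^2 - 1002v + 2520.
Then v = -12 is a root, so (v + 12) divides it; the quotient is 12v^2 - 101v + 210.
The remaining quadratic factors as (4v - 15)(3v - 14).

(3v - 14)(4v - 15)(v + 12)(v - 13)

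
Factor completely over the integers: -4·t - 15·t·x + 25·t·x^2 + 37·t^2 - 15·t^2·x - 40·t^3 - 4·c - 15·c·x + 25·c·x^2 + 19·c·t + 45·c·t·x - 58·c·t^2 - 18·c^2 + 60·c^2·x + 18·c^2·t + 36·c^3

(6·c + 5·t + 5·x - 4)·(6·c - 8·t + 5·x + 1)·(c + t)

Group: 6·c·(6·c^2 - 2·c·t + 5·c·x + c - 8·t^2 + 5·t·x + t) + (5·t + 5·x - 4)·(6·c^2 - 2·c·t + 5·c·x + c - 8·t^2 + 5·t·x + t); both groups contain (6·c^2 - 2·c·t + 5·c·x + c - 8·t^2 + 5·t·x + t), so (6·c + 5·t + 5·x - 4) is a factor with cofactor 6·c^2 - 2·c·t + 5·c·x + c - 8·t^2 + 5·t·x + t.
The cofactor groups again: 6·c^2 - 2·c·t + 5·c·x + c - 8·t^2 + 5·t·x + t = c·(6·c - 8·t + 5·x + 1) + t·(6·c - 8·t + 5·x + 1); both groups contain (6·c - 8·t + 5·x + 1), giving (c + t)·(6·c - 8·t + 5·x + 1).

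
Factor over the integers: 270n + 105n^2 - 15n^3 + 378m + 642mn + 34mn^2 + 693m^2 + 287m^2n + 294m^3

Group: 7m(42m^2 + 23mn + 63m - 5n^2 + 45n) + (3n + 6)(42m^2 + 23mn + 63m - 5n^2 + 45n); both groups contain (42m^2 + 23mn + 63m - 5n^2 + 45n), so (7m + 3n + 6) is a factor with cofactor 42m^2 + 23mn + 63m - 5n^2 + 45n.
The cofactor groups again: 42m^2 + 23mn + 63m - 5n^2 + 45n = 7m(6m - n + 9) + 5n(6m - n + 9); both groups contain (6m - n + 9), giving (7m + 5n)(6m - n + 9).

(6m - n + 9)(7m + 3n + 6)(7m + 5n)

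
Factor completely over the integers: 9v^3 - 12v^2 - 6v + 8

Group as (9v^3 - 6v) + (-12v^2 + 8) = 3v(3v^2 - 2) - 4(3v^2 - 2).
Both groups share the factor (3v^2 - 2).

(3v - 4)(3v^2 - 2)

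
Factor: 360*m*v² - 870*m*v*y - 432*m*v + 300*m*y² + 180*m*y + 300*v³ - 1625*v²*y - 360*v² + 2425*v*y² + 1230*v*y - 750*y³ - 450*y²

(12*v - 5*y)*(5*v - 10*y - 6)*(6*m + 5*v - 15*y)

Group: 6*m*(60*v² - 145*v*y - 72*v + 50*y² + 30*y) + (5*v - 15*y)*(60*v² - 145*v*y - 72*v + 50*y² + 30*y); both groups contain (60*v² - 145*v*y - 72*v + 50*y² + 30*y), so (6*m + 5*v - 15*y) is a factor with cofactor 60*v² - 145*v*y - 72*v + 50*y² + 30*y.
The cofactor groups again: 60*v² - 145*v*y - 72*v + 50*y² + 30*y = 5*v*(12*v - 5*y) + (-10*y - 6)*(12*v - 5*y); both groups contain (12*v - 5*y), giving (5*v - 10*y - 6)*(12*v - 5*y).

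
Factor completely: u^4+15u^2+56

Substitute w = u^2 to get a quadratic in w, then factor.
u^2+7 is irreducible over ℤ (always positive, so no real roots).
u^2+8 is irreducible over ℤ (always positive, so no real roots).

(u^2+7)(u^2+8)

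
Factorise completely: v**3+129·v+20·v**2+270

(v+5)·(v+6)·(v+9)

Among the possible rational roots, v = -6 is a root, so (v+6) is a factor; dividing leaves v**2+14·v+45.
The remaining quadratic factors as (v+5)(v+9).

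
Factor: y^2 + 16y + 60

Two integers with product 60 and sum 16 are 6 and 10.

(y + 10)(y + 6)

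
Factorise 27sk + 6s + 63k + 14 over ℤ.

Group as (27sk + 6s) + (63k + 14) = 3s(9k + 2) + 7(9k + 2).
Both groups share the factor (9k + 2).

(3s + 7)(9k + 2)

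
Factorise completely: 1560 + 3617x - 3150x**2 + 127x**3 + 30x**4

(2x - 15)(3x + 1)(5x - 8)(x + 13)

By the rational root theorem, x = -1/3 is a root, so (3x + 1) is a factor; dividing leaves 10x**3 + 39x**2 - 1063x + 1560.
Next, x = -13 is a root, so (x + 13) is a factor; dividing leaves 10x**2 - 91x + 120.
The remaining quadratic factors as (2x - 15)(5x - 8).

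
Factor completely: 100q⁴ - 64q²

Every term has a factor of 4q². Then 25q² - 16 = (5q)² − (4)².

4q²(5q + 4)(5q - 4)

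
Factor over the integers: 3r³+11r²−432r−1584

Testing divisors of the constant over divisors of the leading coefficient, r = −11/3 is a root, so (3r+11) is a factor; dividing leaves r²−144.
The remaining quadratic factors as (r+12)(r−12).

(3r+11)(r+12)(r−12)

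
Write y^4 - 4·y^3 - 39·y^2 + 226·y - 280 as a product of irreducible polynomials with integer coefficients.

(y + 7)·(y - 2)·(y - 4)·(y - 5)

Among the possible rational roots, y = 4 is a root, giving the factor (y - 4) and quotient y^3 - 39·y + 70.
Then y = 5 is a root, so (y - 5) divides it; the quotient is y^2 + 5·y - 14.
The remaining quadratic factors as (y - 2)(y + 7).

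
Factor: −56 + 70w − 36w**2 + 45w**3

(5w − 4)(9w**2 + 14)

Group as (45w**3 + 70w) + (−36w**2 − 56) = 5w(9w**2 + 14) − 4(9w**2 + 14).
Both groups share the factor (9w**2 + 14).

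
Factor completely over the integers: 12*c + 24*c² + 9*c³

3*c*(3*c + 2)*(c + 2)

Pull out the common factor 3*c, then factor the remaining trinomial.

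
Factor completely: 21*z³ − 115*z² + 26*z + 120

(3*z − 4)*(7*z + 6)*(z − 5)

By the rational root theorem, z = 5 is a root, giving the factor (z − 5) and quotient 21*z² − 10*z − 24.
The remaining quadratic factors as (7*z + 6)(3*z − 4).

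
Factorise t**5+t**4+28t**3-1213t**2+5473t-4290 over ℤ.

(t-1)(t-5)(t-6)(t**2+13t+143)

Trying the rational-root candidates, t = 1 is a root, so (t-1) divides it; the quotient is t**4+2t**3+30t**2-1183t+4290.
Next, t = 5 is a root, so (t-5) divides it; the quotient is t**3+7t**2+65t-858.
Continuing, t = 6 is a root, giving the factor (t-6) and quotient t**2+13t+143.
The quadratic t**2+13t+143 has discriminant -403 < 0 and is irreducible over ℤ.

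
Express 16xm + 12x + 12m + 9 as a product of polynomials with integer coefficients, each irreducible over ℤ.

(4m + 3)(4x + 3)

Group as (16xm + 12x) + (12m + 9) = 4x(4m + 3) + 3(4m + 3).
Both groups share the factor (4m + 3).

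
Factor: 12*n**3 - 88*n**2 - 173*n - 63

Among the possible rational roots, n = 9 is a root, so (n - 9) is a factor; dividing leaves 12*n**2 + 20*n + 7.
The remaining quadratic factors as (6*n + 7)(2*n + 1).

(2*n + 1)*(6*n + 7)*(n - 9)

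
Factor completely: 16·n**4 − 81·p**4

(2·n + 3·p)·(2·n − 3·p)·(4·n**2 + 9·p**2)

Difference of squares twice: with A = 2·n and B = 3·p, A⁴ − B⁴ = (A² − B²)(A² + B²), and A² − B² factors again.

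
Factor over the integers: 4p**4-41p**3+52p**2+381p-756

By the rational root theorem, p = 4 is a root, so (p-4) is a factor; dividing leaves 4p**3-25p**2-48p+189.
Next, p = 7 is a root, so (p-7) divides it; the quotient is 4p**2+3p-27.
The remaining quadratic factors as (4p-9)(p+3).

(4p-9)(p+3)(p-4)(p-7)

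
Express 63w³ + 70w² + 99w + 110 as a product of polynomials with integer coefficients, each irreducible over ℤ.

Group as (63w³ + 99w) + (70w² + 110) = 9w(7w² + 11) + 10(7w² + 11).
Both groups share the factor (7w² + 11).

(9w + 10)(7w² + 11)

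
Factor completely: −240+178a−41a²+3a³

Testing divisors of the constant over divisors of the leading coefficient, a = 5 is a root, so (a−5) divides it; the quotient is 3a²−26a+48.
The remaining quadratic factors as (a−6)(3a−8).

(3a−8)(a−5)(a−6)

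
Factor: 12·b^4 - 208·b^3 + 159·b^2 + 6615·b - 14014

(2·b + 11)·(2·b - 13)·(3·b - 7)·(b - 14)

Testing divisors of the constant over divisors of the leading coefficient, b = 14 is a root, so (b - 14) divides it; the quotient is 12·b^3 - 40·b^2 - 401·b + 1001.
Then b = 7/3 is a root, giving the factor (3·b - 7) and quotient 4·b^2 - 4·b - 143.
The remaining quadratic factors as (2·b - 13)(2·b + 11).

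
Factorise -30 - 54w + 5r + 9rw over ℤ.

Group as (9rw + 5r) + (-54w - 30) = r(9w + 5) - 6(9w + 5).
Both groups share the factor (9w + 5).

(9w + 5)(r - 6)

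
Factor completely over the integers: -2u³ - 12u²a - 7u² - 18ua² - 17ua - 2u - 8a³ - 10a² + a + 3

Group: u(-2u² - 10ua - 5u - 8a² - 2a + 3) + (a + 1)(-2u² - 10ua - 5u - 8a² - 2a + 3); both groups contain (-2u² - 10ua - 5u - 8a² - 2a + 3), so (u + a + 1) is a factor with cofactor -2u² - 10ua - 5u - 8a² - 2a + 3.
The cofactor groups again: -2u² - 10ua - 5u - 8a² - 2a + 3 = -u(2u + 2a - 1) + (-4a - 3)(2u + 2a - 1); both groups contain (2u + 2a - 1), giving -(u + 4a + 3)(2u + 2a - 1).

-(2u + 2a - 1)(u + 4a + 3)(u + a + 1)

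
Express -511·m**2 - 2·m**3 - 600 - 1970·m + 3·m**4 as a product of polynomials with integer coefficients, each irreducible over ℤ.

(3·m + 1)·(m + 10)·(m + 4)·(m - 15)

By the rational root theorem, m = -4 is a root, so (m + 4) is a factor; dividing leaves 3·m**3 - 14·m**2 - 455·m - 150.
Next, m = -1/3 is a root, so (3·m + 1) divides it; the quotient is m**2 - 5·m - 150.
The remaining quadratic factors as (m + 10)(m - 15).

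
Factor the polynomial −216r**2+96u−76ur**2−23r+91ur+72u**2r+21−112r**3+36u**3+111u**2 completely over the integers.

(3u−4r+1)(4u+4r+7)(3u+7r+3)

Group: 3u(12u**2+40ur+33u+28r**2+61r+21) + (−4r+1)(12u**2+40ur+33u+28r**2+61r+21); both groups contain (12u**2+40ur+33u+28r**2+61r+21), so (3u−4r+1) is a factor with cofactor 12u**2+40ur+33u+28r**2+61r+21.
The cofactor groups again: 12u**2+40ur+33u+28r**2+61r+21 = 3u(4u+4r+7) + (7r+3)(4u+4r+7); both groups contain (4u+4r+7), giving (3u+7r+3)(4u+4r+7).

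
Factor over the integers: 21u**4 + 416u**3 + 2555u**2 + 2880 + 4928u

By the rational root theorem, u = −9 is a root, so (u + 9) divides it; the quotient is 21u**3 + 227u**2 + 512u + 320.
Next, u = −8 is a root, giving the factor (u + 8) and quotient 21u**2 + 59u + 40.
The remaining quadratic factors as (3u + 5)(7u + 8).

(3u + 5)(7u + 8)(u + 8)(u + 9)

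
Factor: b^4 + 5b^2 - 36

Substitute u = b^2 to get a quadratic in u, then factor.
b^2 + 9 is irreducible over ℤ (sum of squares).
b^2 - 4 is a difference of squares.

(b + 2)(b - 2)(b^2 + 9)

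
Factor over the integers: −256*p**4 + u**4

Write as (u**2)² − (16*p**2)², then factor u**2 − 16*p**2 once more.

(u − 4*p)*(u + 4*p)*(u**2 + 16*p**2)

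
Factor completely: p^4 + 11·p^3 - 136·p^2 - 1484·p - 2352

(p + 14)·(p + 2)·(p + 7)·(p - 12)

Among the possible rational roots, p = -14 is a root, so (p + 14) is a factor; dividing leaves p^3 - 3·p^2 - 94·p - 168.
Next, p = -7 is a root, so (p + 7) is a factor; dividing leaves p^2 - 10·p - 24.
The remaining quadratic factors as (p - 12)(p + 2).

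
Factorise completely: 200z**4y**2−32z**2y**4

Factor out 8z**2y**2, leaving 25z**2−4y**2, which is a difference of two squares.

8y**2z**2(5z−2y)(5z+2y)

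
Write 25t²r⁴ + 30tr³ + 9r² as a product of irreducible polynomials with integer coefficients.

r²(5tr + 3)²

Every term has a factor of r²; factoring it out leaves 25t²r² + 30tr + 9.
Recognize a perfect-square trinomial with the parts 3 and 5tr.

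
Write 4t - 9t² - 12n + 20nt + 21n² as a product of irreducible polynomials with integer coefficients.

Group: 3n(7n + 9t - 4) - t(7n + 9t - 4); both groups contain (7n + 9t - 4).

(3n - t)(7n + 9t - 4)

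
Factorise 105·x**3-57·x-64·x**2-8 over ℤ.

By the rational root theorem, x = 8/7 is a root, giving the factor (7·x-8) and quotient 15·x**2+8·x+1.
The remaining quadratic factors as (3·x+1)(5·x+1).

(3·x+1)·(5·x+1)·(7·x-8)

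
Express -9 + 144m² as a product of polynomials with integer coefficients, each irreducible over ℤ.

9(4m + 1)(4m - 1)

Every term has a factor of 9. Then 16m² - 1 = (4m)² − (1)².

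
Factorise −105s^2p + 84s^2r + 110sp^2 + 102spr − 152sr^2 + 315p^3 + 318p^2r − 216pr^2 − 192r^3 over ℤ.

−(3s − 7p − 8r)(5p − 4r)(7s + 9p + 6r)

Group: 3s(−35sp + 28sr − 45p^2 + 6pr + 24r^2) + (−7p − 8r)(−35sp + 28sr − 45p^2 + 6pr + 24r^2); both groups contain (−35sp + 28sr − 45p^2 + 6pr + 24r^2), so (3s − 7p − 8r) is a factor with cofactor −35sp + 28sr − 45p^2 + 6pr + 24r^2.
The cofactor groups again: −35sp + 28sr − 45p^2 + 6pr + 24r^2 = −5p(7s + 9p + 6r) + 4r(7s + 9p + 6r); both groups contain (7s + 9p + 6r), giving −(5p − 4r)(7s + 9p + 6r).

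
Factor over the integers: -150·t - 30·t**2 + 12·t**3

Pull out the common factor 6·t, then factor the remaining trinomial.

6·t·(2·t + 5)·(t - 5)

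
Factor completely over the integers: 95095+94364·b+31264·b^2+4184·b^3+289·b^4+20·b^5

Testing divisors of the constant over divisors of the leading coefficient, b = -5 is a root, giving the factor (b+5) and quotient 20·b^4+189·b^3+3239·b^2+15069·b+19019.
Continuing, b = -13/4 is a root, so (4·b+13) divides it; the quotient is 5·b^3+31·b^2+709·b+1463.
Continuing, b = -11/5 is a root, so (5·b+11) is a factor; dividing leaves b^2+4·b+133.
The quadratic b^2+4·b+133 has discriminant -516 < 0 and is irreducible over ℤ.

(4·b+13)·(5·b+11)·(b+5)·(b^2+4·b+133)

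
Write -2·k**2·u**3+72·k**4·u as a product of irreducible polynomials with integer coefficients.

Pull out the common factor 2·k**2·u; 36·k**2-u**2 is a difference of squares.

2·k**2·u·(6·k+u)·(6·k-u)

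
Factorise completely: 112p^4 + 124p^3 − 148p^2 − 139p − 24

(2p + 1)(2p + 3)(4p + 1)(7p − 8)

Trying the rational-root candidates, p = −1/4 is a root, so (4p + 1) divides it; the quotient is 28p^3 + 24p^2 − 43p − 24.
Next, p = −3/2 is a root, so (2p + 3) divides it; the quotient is 14p^2 − 9p − 8.
The remaining quadratic factors as (7p − 8)(2p + 1).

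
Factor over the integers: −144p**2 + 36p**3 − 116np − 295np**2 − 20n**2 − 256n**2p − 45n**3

Group: 9n(−5n**2 − 29np − 36p**2) + (−p + 4)(−5n**2 − 29np − 36p**2); both groups contain (−5n**2 − 29np − 36p**2), so (9n − p + 4) is a factor with cofactor −5n**2 − 29np − 36p**2.
The cofactor groups again: −5n**2 − 29np − 36p**2 = −n(5n + 9p) − 4p(5n + 9p); both groups contain (5n + 9p), giving −(n + 4p)(5n + 9p).

−(5n + 9p)(9n − p + 4)(n + 4p)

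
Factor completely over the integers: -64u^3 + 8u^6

Pull out the common factor 8u^3, leaving u^3 - 8.
Recognize a difference of cubes with the parts u and 2.

8u^3(u - 2)(u^2 + 2u + 4)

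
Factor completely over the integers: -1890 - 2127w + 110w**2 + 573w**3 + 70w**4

(2w + 15)(5w + 7)(7w + 9)(w - 2)

Trying the rational-root candidates, w = 2 is a root, so (w - 2) is a factor; dividing leaves 70w**3 + 713w**2 + 1536w + 945.
Then w = -15/2 is a root, so (2w + 15) divides it; the quotient is 35w**2 + 94w + 63.
The remaining quadratic factors as (5w + 7)(7w + 9).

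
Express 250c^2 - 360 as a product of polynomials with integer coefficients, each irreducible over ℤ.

Pull out the common factor 10; 25c^2 - 36 is a difference of squares.

10(5c + 6)(5c - 6)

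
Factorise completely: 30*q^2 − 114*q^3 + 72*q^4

Pull out the common factor 6*q^2, then factor the remaining trinomial.

6*q^2*(3*q − 1)*(4*q − 5)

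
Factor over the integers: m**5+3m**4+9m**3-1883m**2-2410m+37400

Among the possible rational roots, m = -5 is a root, so (m+5) is a factor; dividing leaves m**4-2m**3+19m**2-1978m+7480.
Then m = 11 is a root, so (m-11) divides it; the quotient is m**3+9m**2+118m-680.
Continuing, m = 4 is a root, so (m-4) divides it; the quotient is m**2+13m+170.
The quadratic m**2+13m+170 has discriminant -511 < 0 and is irreducible over ℤ.

(m+5)(m-11)(m-4)(m**2+13m+170)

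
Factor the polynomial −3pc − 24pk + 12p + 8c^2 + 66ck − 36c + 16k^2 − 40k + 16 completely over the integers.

Group: −3p(c + 8k − 4) + (8c + 2k − 4)(c + 8k − 4); both groups contain (c + 8k − 4).

−(3p − 8c − 2k + 4)(c + 8k − 4)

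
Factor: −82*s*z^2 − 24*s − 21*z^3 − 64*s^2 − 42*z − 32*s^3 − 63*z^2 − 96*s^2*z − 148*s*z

−(2*s + z + 1)*(4*s + 3*z + 6)*(4*s + 7*z)

Group: 4*s*(−8*s^2 − 10*s*z − 16*s − 3*z^2 − 9*z − 6) + 7*z*(−8*s^2 − 10*s*z − 16*s − 3*z^2 − 9*z − 6); both groups contain (−8*s^2 − 10*s*z − 16*s − 3*z^2 − 9*z − 6), so (4*s + 7*z) is a factor with cofactor −8*s^2 − 10*s*z − 16*s − 3*z^2 − 9*z − 6.
The cofactor groups again: −8*s^2 − 10*s*z − 16*s − 3*z^2 − 9*z − 6 = −4*s*(2*s + z + 1) + (−3*z − 6)*(2*s + z + 1); both groups contain (2*s + z + 1), giving −(4*s + 3*z + 6)*(2*s + z + 1).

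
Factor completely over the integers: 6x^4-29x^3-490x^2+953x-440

Trying the rational-root candidates, x = -8 is a root, giving the factor (x+8) and quotient 6x^3-77x^2+126x-55.
Then x = 5/6 is a root, so (6x-5) is a factor; dividing leaves x^2-12x+11.
The remaining quadratic factors as (x-11)(x-1).

(6x-5)(x+8)(x-1)(x-11)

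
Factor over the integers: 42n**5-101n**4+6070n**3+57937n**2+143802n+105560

Trying the rational-root candidates, n = -4 is a root, so (n+4) is a factor; dividing leaves 42n**4-269n**3+7146n**2+29353n+26390.
Next, n = -13/6 is a root, so (6n+13) is a factor; dividing leaves 7n**3-60n**2+1321n+2030.
Next, n = -10/7 is a root, giving the factor (7n+10) and quotient n**2-10n+203.
The quadratic n**2-10n+203 has discriminant -712 < 0 and is irreducible over ℤ.

(6n+13)(7n+10)(n+4)(n**2-10n+203)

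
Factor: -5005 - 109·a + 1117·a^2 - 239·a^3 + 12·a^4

(3·a - 11)·(4·a + 7)·(a - 13)·(a - 5)

Among the possible rational roots, a = 5 is a root, giving the factor (a - 5) and quotient 12·a^3 - 179·a^2 + 222·a + 1001.
Next, a = -7/4 is a root, so (4·a + 7) divides it; the quotient is 3·a^2 - 50·a + 143.
The remaining quadratic factors as (3·a - 11)(a - 13).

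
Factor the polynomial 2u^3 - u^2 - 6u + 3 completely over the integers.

Group as (2u^3 - 6u) + (-u^2 + 3) = 2u(u^2 - 3) - (u^2 - 3).
Both groups share the factor (u^2 - 3).

(2u - 1)(u^2 - 3)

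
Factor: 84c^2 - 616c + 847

7(2c - 11)(6c - 11)

Pull out the common factor 7, then factor the remaining trinomial.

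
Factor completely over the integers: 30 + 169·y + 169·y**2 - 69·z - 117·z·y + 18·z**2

Group: 3·z·(6·z - 13·y - 3) + (-13·y - 10)·(6·z - 13·y - 3); both groups contain (6·z - 13·y - 3).

(3·z - 13·y - 10)·(6·z - 13·y - 3)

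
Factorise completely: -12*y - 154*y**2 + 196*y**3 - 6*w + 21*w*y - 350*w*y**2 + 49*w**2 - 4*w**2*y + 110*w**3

Group: 11*w*(10*w**2 + 6*w*y - w - 28*y**2 - 2*y) + (-7*y + 6)*(10*w**2 + 6*w*y - w - 28*y**2 - 2*y); both groups contain (10*w**2 + 6*w*y - w - 28*y**2 - 2*y), so (11*w - 7*y + 6) is a factor with cofactor 10*w**2 + 6*w*y - w - 28*y**2 - 2*y.
The cofactor groups again: 10*w**2 + 6*w*y - w - 28*y**2 - 2*y = 10*w*(w + 2*y) + (-14*y - 1)*(w + 2*y); both groups contain (w + 2*y), giving (10*w - 14*y - 1)*(w + 2*y).

(10*w - 14*y - 1)*(11*w - 7*y + 6)*(w + 2*y)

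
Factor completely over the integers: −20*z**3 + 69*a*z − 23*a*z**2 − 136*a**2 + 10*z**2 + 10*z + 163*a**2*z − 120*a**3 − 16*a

Group: a*(−120*a**2 + 43*a*z − 16*a + 20*z**2 + 10*z) + (−z + 1)*(−120*a**2 + 43*a*z − 16*a + 20*z**2 + 10*z); both groups contain (−120*a**2 + 43*a*z − 16*a + 20*z**2 + 10*z), so (a − z + 1) is a factor with cofactor −120*a**2 + 43*a*z − 16*a + 20*z**2 + 10*z.
The cofactor groups again: −120*a**2 + 43*a*z − 16*a + 20*z**2 + 10*z = −8*a*(15*a + 4*z + 2) + 5*z*(15*a + 4*z + 2); both groups contain (15*a + 4*z + 2), giving −(8*a − 5*z)*(15*a + 4*z + 2).

−(15*a + 4*z + 2)*(8*a − 5*z)*(a − z + 1)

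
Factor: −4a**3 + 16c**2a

4a(2c − a)(2c + a)

Every term has a factor of 4a. Then 4c**2 − a**2 = (2c)² − (a)².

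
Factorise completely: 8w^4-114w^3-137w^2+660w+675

(2w-5)(4w+9)(w+1)(w-15)

By the rational root theorem, w = 15 is a root, so (w-15) divides it; the quotient is 8w^3+6w^2-47w-45.
Next, w = -9/4 is a root, giving the factor (4w+9) and quotient 2w^2-3w-5.
The remaining quadratic factors as (w+1)(2w-5).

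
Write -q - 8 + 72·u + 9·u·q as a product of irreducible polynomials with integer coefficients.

Group as (9·u·q + 72·u) + (-q - 8) = 9·u·(q + 8) - (q + 8).
Both groups share the factor (q + 8).

(9·u - 1)·(q + 8)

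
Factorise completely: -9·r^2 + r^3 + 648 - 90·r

Among the possible rational roots, r = 12 is a root, so (r - 12) divides it; the quotient is r^2 + 3·r - 54.
The remaining quadratic factors as (r + 9)(r - 6).

(r + 9)·(r - 12)·(r - 6)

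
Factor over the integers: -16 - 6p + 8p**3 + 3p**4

Group as (3p**4 - 6p) + (8p**3 - 16) = 3p(p**3 - 2) + 8(p**3 - 2).
Both groups share the factor (p**3 - 2).

(3p + 8)(p**3 - 2)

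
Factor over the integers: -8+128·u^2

8·(4·u+1)·(4·u-1)

Pull out the common factor 8; 16·u^2-1 is a difference of squares.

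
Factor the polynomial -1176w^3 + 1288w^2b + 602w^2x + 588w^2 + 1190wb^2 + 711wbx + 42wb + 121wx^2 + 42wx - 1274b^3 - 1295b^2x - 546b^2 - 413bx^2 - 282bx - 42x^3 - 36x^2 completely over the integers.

-(14w - 13b - 3x)(12w - 14b - 7x - 6)(7w + 7b + 2x)

Group: 7w(-168w^2 + 352wb + 134wx + 84w - 182b^2 - 133bx - 78b - 21x^2 - 18x) + (7b + 2x)(-168w^2 + 352wb + 134wx + 84w - 182b^2 - 133bx - 78b - 21x^2 - 18x); both groups contain (-168w^2 + 352wb + 134wx + 84w - 182b^2 - 133bx - 78b - 21x^2 - 18x), so (7w + 7b + 2x) is a factor with cofactor -168w^2 + 352wb + 134wx + 84w - 182b^2 - 133bx - 78b - 21x^2 - 18x.
The cofactor groups again: -168w^2 + 352wb + 134wx + 84w - 182b^2 - 133bx - 78b - 21x^2 - 18x = -12w(14w - 13b - 3x) + (14b + 7x + 6)(14w - 13b - 3x); both groups contain (14w - 13b - 3x), giving -(12w - 14b - 7x - 6)(14w - 13b - 3x).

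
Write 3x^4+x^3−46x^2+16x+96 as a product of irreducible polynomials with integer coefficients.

Testing divisors of the constant over divisors of the leading coefficient, x = 2 is a root, so (x−2) is a factor; dividing leaves 3x^3+7x^2−32x−48.
Then x = −4/3 is a root, so (3x+4) is a factor; dividing leaves x^2+x−12.
The remaining quadratic factors as (x+4)(x−3).

(3x+4)(x+4)(x−2)(x−3)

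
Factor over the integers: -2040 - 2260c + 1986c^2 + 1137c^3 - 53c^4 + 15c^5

Trying the rational-root candidates, c = 6/5 is a root, giving the factor (5c - 6) and quotient 3c^4 - 7c^3 + 219c^2 + 660c + 340.
Next, c = -2/3 is a root, giving the factor (3c + 2) and quotient c^3 - 3c^2 + 75c + 170.
Next, c = -2 is a root, so (c + 2) divides it; the quotient is c^2 - 5c + 85.
The quadratic c^2 - 5c + 85 has discriminant -315 < 0 and is irreducible over ℤ.

(3c + 2)(5c - 6)(c + 2)(c^2 - 5c + 85)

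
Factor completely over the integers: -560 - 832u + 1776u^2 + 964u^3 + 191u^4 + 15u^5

By the rational root theorem, u = -2/5 is a root, so (5u + 2) is a factor; dividing leaves 3u^4 + 37u^3 + 178u^2 + 284u - 280.
Then u = 2/3 is a root, so (3u - 2) is a factor; dividing leaves u^3 + 13u^2 + 68u + 140.
Next, u = -5 is a root, giving the factor (u + 5) and quotient u^2 + 8u + 28.
The quadratic u^2 + 8u + 28 has discriminant -48 < 0 and is irreducible over ℤ.

(3u - 2)(5u + 2)(u + 5)(u^2 + 8u + 28)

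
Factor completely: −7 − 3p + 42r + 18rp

(3p + 7)(6r − 1)

Group as (18rp + 42r) + (−3p − 7) = 6r(3p + 7) − (3p + 7).
Both groups share the factor (3p + 7).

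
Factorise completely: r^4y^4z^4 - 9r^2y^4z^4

r^2y^4z^4(r + 3)(r - 3)

Factor out r^2y^4z^4 first: what remains is r^2 - 9.
Recognize a difference of squares with the parts r and 3.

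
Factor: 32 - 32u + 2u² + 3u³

Testing divisors of the constant over divisors of the leading coefficient, u = 2 is a root, so (u - 2) divides it; the quotient is 3u² + 8u - 16.
The remaining quadratic factors as (u + 4)(3u - 4).

(3u - 4)(u + 4)(u - 2)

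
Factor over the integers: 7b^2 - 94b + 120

(7b - 10)(b - 12)

Need a pair with product 7·120 = 840 and sum -94: that's -84 and -10.
Split the middle term: 7b^2 - 84b - 10b + 120 = 7b(b - 12) - 10(b - 12).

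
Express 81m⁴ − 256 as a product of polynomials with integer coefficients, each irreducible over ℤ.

(3m + 4)(3m − 4)(9m² + 16)

Difference of squares twice: with A = 3m and B = 4, A⁴ − B⁴ = (A² − B²)(A² + B²), and A² − B² factors again.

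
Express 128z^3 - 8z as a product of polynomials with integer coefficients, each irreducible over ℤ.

8z(4z + 1)(4z - 1)

Every term has a factor of 8z. Then 16z^2 - 1 = (4z)² − (1)².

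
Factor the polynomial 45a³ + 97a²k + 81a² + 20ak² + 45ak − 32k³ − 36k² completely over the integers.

(5a + 8k + 9)(9a − 4k)(a + k)

Group: 5a(9a² + 5ak − 4k²) + (8k + 9)(9a² + 5ak − 4k²); both groups contain (9a² + 5ak − 4k²), so (5a + 8k + 9) is a factor with cofactor 9a² + 5ak − 4k².
The cofactor groups again: 9a² + 5ak − 4k² = a(9a − 4k) + k(9a − 4k); both groups contain (9a − 4k), giving (a + k)(9a − 4k).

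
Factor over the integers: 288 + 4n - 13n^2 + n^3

(n + 4)(n - 8)(n - 9)

Trying the rational-root candidates, n = 8 is a root, so (n - 8) is a factor; dividing leaves n^2 - 5n - 36.
The remaining quadratic factors as (n + 4)(n - 9).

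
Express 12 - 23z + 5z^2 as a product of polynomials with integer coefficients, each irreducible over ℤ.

Need a pair with product 5·12 = 60 and sum -23: that's -3 and -20.
Split the middle term: 5z^2 - 3z - 20z + 12 = z(5z - 3) - 4(5z - 3).

(5z - 3)(z - 4)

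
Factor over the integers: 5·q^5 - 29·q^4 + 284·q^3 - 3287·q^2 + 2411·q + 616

(5·q + 1)·(q - 1)·(q - 8)·(q^2 + 3·q + 77)

Testing divisors of the constant over divisors of the leading coefficient, q = -1/5 is a root, so (5·q + 1) divides it; the quotient is q^4 - 6·q^3 + 58·q^2 - 669·q + 616.
Next, q = 8 is a root, giving the factor (q - 8) and quotient q^3 + 2·q^2 + 74·q - 77.
Then q = 1 is a root, giving the factor (q - 1) and quotient q^2 + 3·q + 77.
The quadratic q^2 + 3·q + 77 has discriminant -299 < 0 and is irreducible over ℤ.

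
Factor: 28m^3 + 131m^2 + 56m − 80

Testing divisors of the constant over divisors of the leading coefficient, m = −5/4 is a root, giving the factor (4m + 5) and quotient 7m^2 + 24m − 16.
The remaining quadratic factors as (7m − 4)(m + 4).

(4m + 5)(7m − 4)(m + 4)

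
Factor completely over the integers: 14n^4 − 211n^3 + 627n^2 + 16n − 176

(2n + 1)(7n − 4)(n − 11)(n − 4)

Among the possible rational roots, n = 4 is a root, so (n − 4) divides it; the quotient is 14n^3 − 155n^2 + 7n + 44.
Then n = 4/7 is a root, so (7n − 4) divides it; the quotient is 2n^2 − 21n − 11.
The remaining quadratic factors as (2n + 1)(n − 11).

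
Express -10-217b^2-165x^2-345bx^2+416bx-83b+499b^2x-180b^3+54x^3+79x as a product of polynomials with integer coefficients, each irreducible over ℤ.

Group: 9b(-20b^2+51bx-13b-27x^2+15x-2) + (-2x+5)(-20b^2+51bx-13b-27x^2+15x-2); both groups contain (-20b^2+51bx-13b-27x^2+15x-2), so (9b-2x+5) is a factor with cofactor -20b^2+51bx-13b-27x^2+15x-2.
The cofactor groups again: -20b^2+51bx-13b-27x^2+15x-2 = -5b(4b-3x+1) + (9x-2)(4b-3x+1); both groups contain (4b-3x+1), giving -(5b-9x+2)(4b-3x+1).

-(4b-3x+1)(5b-9x+2)(9b-2x+5)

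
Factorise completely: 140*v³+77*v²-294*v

7*v*(4*v+7)*(5*v-6)

Pull out the common factor 7*v, then factor the remaining trinomial.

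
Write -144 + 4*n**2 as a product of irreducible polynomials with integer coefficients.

4*(n + 6)*(n - 6)

Pull out the common factor 4; n**2 - 36 is a difference of squares.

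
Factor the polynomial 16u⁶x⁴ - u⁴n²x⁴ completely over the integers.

Every term has a factor of u⁴x⁴; factoring it out leaves 16u² - n².
Recognize a difference of squares with the parts 4u and n.

u⁴x⁴(4u - n)(4u + n)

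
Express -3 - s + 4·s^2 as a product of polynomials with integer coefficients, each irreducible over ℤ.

Need a pair with product 4·(-3) = -12 and sum -1: that's 3 and -4.
Split the middle term: 4·s^2 + 3·s - 4·s - 3 = s·(4·s + 3) - (4·s + 3).

(4·s + 3)·(s - 1)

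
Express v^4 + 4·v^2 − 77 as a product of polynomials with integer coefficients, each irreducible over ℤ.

Substitute u = v^2 to get a quadratic in u, then factor.
v^2 − 7 is irreducible over ℤ (7 is not a perfect square).
v^2 + 11 is irreducible over ℤ (always positive, so no real roots).

(v^2 + 11)·(v^2 − 7)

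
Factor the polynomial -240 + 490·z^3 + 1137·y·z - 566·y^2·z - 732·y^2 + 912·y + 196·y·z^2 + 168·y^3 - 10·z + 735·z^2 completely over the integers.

(14·y + 10·z - 5)·(3·y - 7·z - 6)·(4·y - 7·z - 8)

Group: 14·y·(12·y^2 - 49·y·z - 48·y + 49·z^2 + 98·z + 48) + (10·z - 5)·(12·y^2 - 49·y·z - 48·y + 49·z^2 + 98·z + 48); both groups contain (12·y^2 - 49·y·z - 48·y + 49·z^2 + 98·z + 48), so (14·y + 10·z - 5) is a factor with cofactor 12·y^2 - 49·y·z - 48·y + 49·z^2 + 98·z + 48.
The cofactor groups again: 12·y^2 - 49·y·z - 48·y + 49·z^2 + 98·z + 48 = 4·y·(3·y - 7·z - 6) + (-7·z - 8)·(3·y - 7·z - 6); both groups contain (3·y - 7·z - 6), giving (4·y - 7·z - 8)·(3·y - 7·z - 6).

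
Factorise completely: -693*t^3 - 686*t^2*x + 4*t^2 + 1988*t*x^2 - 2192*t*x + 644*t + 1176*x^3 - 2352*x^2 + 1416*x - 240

Group: 7*t*(-99*t^2 + 100*t*x - 56*t + 84*x^2 - 144*x + 60) + (14*x - 4)*(-99*t^2 + 100*t*x - 56*t + 84*x^2 - 144*x + 60); both groups contain (-99*t^2 + 100*t*x - 56*t + 84*x^2 - 144*x + 60), so (7*t + 14*x - 4) is a factor with cofactor -99*t^2 + 100*t*x - 56*t + 84*x^2 - 144*x + 60.
The cofactor groups again: -99*t^2 + 100*t*x - 56*t + 84*x^2 - 144*x + 60 = -9*t*(11*t + 6*x - 6) + (14*x - 10)*(11*t + 6*x - 6); both groups contain (11*t + 6*x - 6), giving -(9*t - 14*x + 10)*(11*t + 6*x - 6).

-(11*t + 6*x - 6)*(7*t + 14*x - 4)*(9*t - 14*x + 10)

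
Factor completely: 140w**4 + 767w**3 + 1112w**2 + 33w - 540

Trying the rational-root candidates, w = -9/5 is a root, so (5w + 9) divides it; the quotient is 28w**3 + 103w**2 + 37w - 60.
Continuing, w = -3 is a root, so (w + 3) is a factor; dividing leaves 28w**2 + 19w - 20.
The remaining quadratic factors as (7w - 4)(4w + 5).

(4w + 5)(5w + 9)(7w - 4)(w + 3)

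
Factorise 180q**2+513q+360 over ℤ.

9(4q+5)(5q+8)

Pull out the common factor 9, then factor the remaining trinomial.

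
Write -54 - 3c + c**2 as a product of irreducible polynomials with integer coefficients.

Two integers with product -54 and sum -3 are 6 and -9.

(c + 6)(c - 9)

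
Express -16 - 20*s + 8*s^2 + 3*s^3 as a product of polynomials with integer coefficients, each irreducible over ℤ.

(3*s + 2)*(s + 4)*(s - 2)

By the rational root theorem, s = 2 is a root, so (s - 2) divides it; the quotient is 3*s^2 + 14*s + 8.
The remaining quadratic factors as (s + 4)(3*s + 2).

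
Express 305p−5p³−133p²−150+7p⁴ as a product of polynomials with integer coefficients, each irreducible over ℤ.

(7p−5)(p+5)(p−2)(p−3)

Trying the rational-root candidates, p = −5 is a root, so (p+5) is a factor; dividing leaves 7p³−40p²+67p−30.
Continuing, p = 3 is a root, so (p−3) divides it; the quotient is 7p²−19p+10.
The remaining quadratic factors as (p−2)(7p−5).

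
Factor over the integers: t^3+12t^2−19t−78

(t+13)(t+2)(t−3)

Trying the rational-root candidates, t = 3 is a root, so (t−3) is a factor; dividing leaves t^2+15t+26.
The remaining quadratic factors as (t+13)(t+2).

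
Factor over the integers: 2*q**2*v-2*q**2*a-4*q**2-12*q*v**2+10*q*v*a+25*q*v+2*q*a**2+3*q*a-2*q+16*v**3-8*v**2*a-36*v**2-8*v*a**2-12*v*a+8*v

Group: 2*q*(q*v-q*a-2*q-4*v**2+4*v*a+8*v) + (-4*v-2*a+1)*(q*v-q*a-2*q-4*v**2+4*v*a+8*v); both groups contain (q*v-q*a-2*q-4*v**2+4*v*a+8*v), so (2*q-4*v-2*a+1) is a factor with cofactor q*v-q*a-2*q-4*v**2+4*v*a+8*v.
The cofactor groups again: q*v-q*a-2*q-4*v**2+4*v*a+8*v = v*(q-4*v) + (-a-2)*(q-4*v); both groups contain (q-4*v), giving (v-a-2)*(q-4*v).

(2*q-4*v-2*a+1)*(v-a-2)*(q-4*v)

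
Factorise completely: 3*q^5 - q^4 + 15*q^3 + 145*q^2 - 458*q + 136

(3*q - 1)*(q + 4)*(q - 2)*(q^2 - 2*q + 17)

Testing divisors of the constant over divisors of the leading coefficient, q = 1/3 is a root, giving the factor (3*q - 1) and quotient q^4 + 5*q^2 + 50*q - 136.
Next, q = 2 is a root, so (q - 2) divides it; the quotient is q^3 + 2*q^2 + 9*q + 68.
Continuing, q = -4 is a root, giving the factor (q + 4) and quotient q^2 - 2*q + 17.
The quadratic q^2 - 2*q + 17 has discriminant -64 < 0 and is irreducible over ℤ.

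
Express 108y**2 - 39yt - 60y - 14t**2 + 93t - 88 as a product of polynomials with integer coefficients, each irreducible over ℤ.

(12y - 7t + 8)(9y + 2t - 11)

Group: 9y(12y - 7t + 8) + (2t - 11)(12y - 7t + 8); both groups contain (12y - 7t + 8).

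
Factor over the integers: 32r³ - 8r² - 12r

4r(2r + 1)(4r - 3)

Pull out the common factor 4r, then factor the remaining trinomial.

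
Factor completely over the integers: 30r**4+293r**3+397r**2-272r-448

Testing divisors of the constant over divisors of the leading coefficient, r = -8/5 is a root, so (5r+8) divides it; the quotient is 6r**3+49r**2+r-56.
Continuing, r = -8 is a root, giving the factor (r+8) and quotient 6r**2+r-7.
The remaining quadratic factors as (6r+7)(r-1).

(5r+8)(6r+7)(r+8)(r-1)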